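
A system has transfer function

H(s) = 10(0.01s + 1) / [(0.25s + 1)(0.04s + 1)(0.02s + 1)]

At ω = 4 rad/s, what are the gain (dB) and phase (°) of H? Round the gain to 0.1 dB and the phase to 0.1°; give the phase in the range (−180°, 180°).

16.9 dB, -56.4°

At ω = 4 rad/s:
zero (1 + j4·0.01) = 1 + j0.04 → |·| ≈ 1.0008, ∠ ≈ 2.29°
pole (1 + j4·0.25) = 1 + j1 → |·| ≈ 1.4142, ∠ ≈ 45.00°
pole (1 + j4·0.04) = 1 + j0.16 → |·| ≈ 1.0127, ∠ ≈ 9.09°
pole (1 + j4·0.02) = 1 + j0.08 → |·| ≈ 1.0032, ∠ ≈ 4.57°
|H| = 10 · 1.0008 / (1.4142 · 1.0127 · 1.0032) ≈ 6.9658
Gain = 20 log₁₀(6.9658) ≈ 16.86 dB
∠H = (2.29°) − (45.00° + 9.09° + 4.57°) = -56.37°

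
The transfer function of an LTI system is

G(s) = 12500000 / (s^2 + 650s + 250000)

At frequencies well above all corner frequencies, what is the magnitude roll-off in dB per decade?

-40 dB/decade

Each pole contributes −20 dB/decade at high frequency; each zero contributes +20 dB/decade.
Net: 0 zero(s) − 2 pole(s) → -40 dB/decade.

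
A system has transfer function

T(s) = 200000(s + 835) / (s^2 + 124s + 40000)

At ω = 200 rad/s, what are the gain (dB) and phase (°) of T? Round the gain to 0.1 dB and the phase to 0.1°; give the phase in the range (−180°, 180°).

At s = jω = j200:
zero (s+835): 835 + j200 → |·| = √(835²+200²) = √737225 ≈ 858.62, ∠ = arctan(200/835) ≈ 13.47°
quadratic: (j200)² + 124·j200 + 40000 = 0 + j24800 → |·| ≈ 24800, ∠ ≈ 90.00°
|T| = 200000 · 858.62 / 24800 ≈ 6924.4
Gain = 20 log₁₀(6924.4) ≈ 76.81 dB
∠T = 13.47° − 90.00° = -76.53°

76.8 dB, -76.5°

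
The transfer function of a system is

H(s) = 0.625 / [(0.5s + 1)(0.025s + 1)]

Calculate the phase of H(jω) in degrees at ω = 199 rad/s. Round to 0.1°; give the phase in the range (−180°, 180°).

-168.1°

At ω = 199 rad/s:
pole (1 + j199·0.5) = 1 + j99.5 → |·| ≈ 99.505, ∠ ≈ 89.42°
pole (1 + j199·0.025) = 1 + j4.975 → |·| ≈ 5.0745, ∠ ≈ 78.63°
∠H = (0°) − (89.42° + 78.63°) = -168.05°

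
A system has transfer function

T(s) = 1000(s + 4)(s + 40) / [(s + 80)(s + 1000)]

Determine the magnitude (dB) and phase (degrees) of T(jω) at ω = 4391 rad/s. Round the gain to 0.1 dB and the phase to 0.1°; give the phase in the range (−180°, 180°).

At s = jω = j4391:
zero (s+4): 4 + j4391 → |·| = √(4²+4391²) = √19280897 ≈ 4391, ∠ = arctan(4391/4) ≈ 89.95°
zero (s+40): 40 + j4391 → |·| = √(40²+4391²) = √19282481 ≈ 4391.2, ∠ = arctan(4391/40) ≈ 89.48°
pole (s+80): 80 + j4391 → |·| = √(80²+4391²) = √19287281 ≈ 4391.7, ∠ = arctan(4391/80) ≈ 88.96°
pole (s+1000): 1000 + j4391 → |·| = √(1000²+4391²) = √20280881 ≈ 4503.4, ∠ = arctan(4391/1000) ≈ 77.17°
|T| = 1000 · 1.9282e+07 / 1.9778e+07 ≈ 974.92
Gain = 20 log₁₀(974.92) ≈ 59.78 dB
∠T = 179.43° − 166.13° = 13.30°

59.8 dB, 13.3°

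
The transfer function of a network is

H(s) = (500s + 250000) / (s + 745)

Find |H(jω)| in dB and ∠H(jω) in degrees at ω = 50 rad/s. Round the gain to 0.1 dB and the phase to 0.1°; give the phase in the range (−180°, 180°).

50.5 dB, 1.9°

Substitute s = j50:
Numerator: 500(j50) + 250000 = 250000 + j25000
Denominator: (j50) + 745 = 745 + j50
|N| = √(250000² + 25000²) ≈ 2.5125e+05, ∠N ≈ 5.71°
|D| = √(745² + 50²) ≈ 746.68, ∠D ≈ 3.84°
|H| = 2.5125e+05 / 746.68 ≈ 336.49
Gain = 20 log₁₀(336.49) ≈ 50.54 dB
∠H = 5.71° − 3.84° = 1.87°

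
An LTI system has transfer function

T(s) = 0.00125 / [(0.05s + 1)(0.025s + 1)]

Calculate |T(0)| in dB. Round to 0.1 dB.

-58.1 dB

T(0) = 0.00125 · 1 / 1 = 0.00125
20 log₁₀(0.00125) ≈ -58.06 dB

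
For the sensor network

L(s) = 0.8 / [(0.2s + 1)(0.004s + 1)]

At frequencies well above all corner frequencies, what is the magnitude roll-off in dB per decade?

Each pole contributes −20 dB/decade at high frequency; each zero contributes +20 dB/decade.
Net: 0 zero(s) − 2 pole(s) → -40 dB/decade.

-40 dB/decade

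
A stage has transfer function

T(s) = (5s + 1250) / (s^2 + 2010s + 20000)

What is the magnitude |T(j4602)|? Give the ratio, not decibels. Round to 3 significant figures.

Substitute s = j4602:
Numerator: 5(j4602) + 1250 = 1250 + j23010
Denominator: (j4602)^2 + 2010(j4602) + 20000 = -21158404 + j9250020
|N| = √(1250² + 23010²) ≈ 23044, ∠N ≈ 86.89°
|D| = √(21158404² + 9250020²) ≈ 2.3092e+07, ∠D ≈ 156.39°
|T| = 23044 / 2.3092e+07 ≈ 0.00099792

0.000998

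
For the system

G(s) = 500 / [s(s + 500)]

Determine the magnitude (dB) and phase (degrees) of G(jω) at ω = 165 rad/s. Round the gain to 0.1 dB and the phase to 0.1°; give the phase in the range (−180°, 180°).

-44.8 dB, -108.3°

At s = jω = j165:
pole (s+500): 500 + j165 → |·| = √(500²+165²) = √277225 ≈ 526.52, ∠ = arctan(165/500) ≈ 18.26°
pole at origin: |s| = 165, ∠ = 90.00° (in denominator)
|G| = 500 / 86876 ≈ 0.0057553
Gain = 20 log₁₀(0.0057553) ≈ -44.80 dB
∠G = 0.00° − 108.26° = -108.26°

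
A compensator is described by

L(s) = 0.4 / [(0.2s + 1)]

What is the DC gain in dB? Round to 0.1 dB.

-8.0 dB

L(0) = 0.4 · 1 / 1 = 0.4
20 log₁₀(0.4) ≈ -7.96 dB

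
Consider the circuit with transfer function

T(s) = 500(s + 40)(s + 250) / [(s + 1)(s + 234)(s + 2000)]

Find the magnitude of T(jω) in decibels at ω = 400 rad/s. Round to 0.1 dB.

At s = jω = j400:
zero (s+40): 40 + j400 → |·| = √(40²+400²) = √161600 ≈ 402, ∠ = arctan(400/40) ≈ 84.29°
zero (s+250): 250 + j400 → |·| = √(250²+400²) = √222500 ≈ 471.7, ∠ = arctan(400/250) ≈ 57.99°
pole (s+1): 1 + j400 → |·| = √(1²+400²) = √160001 ≈ 400, ∠ = arctan(400/1) ≈ 89.86°
pole (s+234): 234 + j400 → |·| = √(234²+400²) = √214756 ≈ 463.42, ∠ = arctan(400/234) ≈ 59.67°
pole (s+2000): 2000 + j400 → |·| = √(2000²+400²) = √4160000 ≈ 2039.6, ∠ = arctan(400/2000) ≈ 11.31°
|T| = 500 · 1.8962e+05 / 3.7808e+08 ≈ 0.25077
Gain = 20 log₁₀(0.25077) ≈ -12.01 dB

-12.0 dB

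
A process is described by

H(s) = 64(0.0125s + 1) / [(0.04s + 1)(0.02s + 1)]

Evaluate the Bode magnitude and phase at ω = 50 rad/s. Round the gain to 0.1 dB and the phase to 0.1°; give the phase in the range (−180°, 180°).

At ω = 50 rad/s:
zero (1 + j50·0.0125) = 1 + j0.625 → |·| ≈ 1.1792, ∠ ≈ 32.01°
pole (1 + j50·0.04) = 1 + j2 → |·| ≈ 2.2361, ∠ ≈ 63.43°
pole (1 + j50·0.02) = 1 + j1 → |·| ≈ 1.4142, ∠ ≈ 45.00°
|H| = 64 · 1.1792 / (2.2361 · 1.4142) ≈ 23.865
Gain = 20 log₁₀(23.865) ≈ 27.56 dB
∠H = (32.01°) − (63.43° + 45.00°) = -76.42°

27.6 dB, -76.4°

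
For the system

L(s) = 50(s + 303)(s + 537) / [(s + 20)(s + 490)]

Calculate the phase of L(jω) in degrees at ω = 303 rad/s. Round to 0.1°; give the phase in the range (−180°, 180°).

-43.5°

At s = jω = j303:
zero (s+303): 303 + j303 → |·| = √(303²+303²) = √183618 ≈ 428.51, ∠ = arctan(303/303) ≈ 45.00°
zero (s+537): 537 + j303 → |·| = √(537²+303²) = √380178 ≈ 616.59, ∠ = arctan(303/537) ≈ 29.43°
pole (s+20): 20 + j303 → |·| = √(20²+303²) = √92209 ≈ 303.66, ∠ = arctan(303/20) ≈ 86.22°
pole (s+490): 490 + j303 → |·| = √(490²+303²) = √331909 ≈ 576.12, ∠ = arctan(303/490) ≈ 31.73°
∠L = 74.43° − 117.95° = -43.52°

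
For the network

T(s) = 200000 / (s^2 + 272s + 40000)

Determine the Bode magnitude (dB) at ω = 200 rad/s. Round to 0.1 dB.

At s = jω = j200:
quadratic: (j200)² + 272·j200 + 40000 = 0 + j54400 → |·| ≈ 54400, ∠ ≈ 90.00°
|T| = 200000 / 54400 ≈ 3.6765
Gain = 20 log₁₀(3.6765) ≈ 11.31 dB

11.3 dB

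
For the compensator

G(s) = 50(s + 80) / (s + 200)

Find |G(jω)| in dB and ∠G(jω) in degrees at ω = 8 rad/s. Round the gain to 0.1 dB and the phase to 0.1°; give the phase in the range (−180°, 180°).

At s = jω = j8:
zero (s+80): 80 + j8 → |·| = √(80²+8²) = √6464 ≈ 80.399, ∠ = arctan(8/80) ≈ 5.71°
pole (s+200): 200 + j8 → |·| = √(200²+8²) = √40064 ≈ 200.16, ∠ = arctan(8/200) ≈ 2.29°
|G| = 50 · 80.399 / 200.16 ≈ 20.084
Gain = 20 log₁₀(20.084) ≈ 26.06 dB
∠G = 5.71° − 2.29° = 3.42°

26.1 dB, 3.4°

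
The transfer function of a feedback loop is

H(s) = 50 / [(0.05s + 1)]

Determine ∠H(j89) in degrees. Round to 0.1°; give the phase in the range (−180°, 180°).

-77.3°

At ω = 89 rad/s:
pole (1 + j89·0.05) = 1 + j4.45 → |·| ≈ 4.561, ∠ ≈ 77.33°
∠H = (0°) − (77.33°) = -77.33°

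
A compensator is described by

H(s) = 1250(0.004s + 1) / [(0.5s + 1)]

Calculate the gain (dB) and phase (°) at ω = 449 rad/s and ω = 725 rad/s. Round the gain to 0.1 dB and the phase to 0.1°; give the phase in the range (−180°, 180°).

ω = 449: 21.2 dB, -28.9°; ω = 725: 20.5 dB, -18.9°

At ω = 449 rad/s:
zero (1 + j449·0.004) = 1 + j1.796 → |·| ≈ 2.0556, ∠ ≈ 60.89°
pole (1 + j449·0.5) = 1 + j224.5 → |·| ≈ 224.5, ∠ ≈ 89.74°
|H| = 1250 · 2.0556 / (224.5) ≈ 11.445
Gain = 20 log₁₀(11.445) ≈ 21.17 dB
∠H = (60.89°) − (89.74°) = -28.85°

At ω = 725 rad/s:
zero (1 + j725·0.004) = 1 + j2.9 → |·| ≈ 3.0676, ∠ ≈ 70.97°
pole (1 + j725·0.5) = 1 + j362.5 → |·| ≈ 362.5, ∠ ≈ 89.84°
|H| = 1250 · 3.0676 / (362.5) ≈ 10.578
Gain = 20 log₁₀(10.578) ≈ 20.49 dB
∠H = (70.97°) − (89.84°) = -18.87°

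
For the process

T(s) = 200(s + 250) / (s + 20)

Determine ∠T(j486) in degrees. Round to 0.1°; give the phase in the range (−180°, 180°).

At s = jω = j486:
zero (s+250): 250 + j486 → |·| = √(250²+486²) = √298696 ≈ 546.53, ∠ = arctan(486/250) ≈ 62.78°
pole (s+20): 20 + j486 → |·| = √(20²+486²) = √236596 ≈ 486.41, ∠ = arctan(486/20) ≈ 87.64°
∠T = 62.78° − 87.64° = -24.86°

-24.9°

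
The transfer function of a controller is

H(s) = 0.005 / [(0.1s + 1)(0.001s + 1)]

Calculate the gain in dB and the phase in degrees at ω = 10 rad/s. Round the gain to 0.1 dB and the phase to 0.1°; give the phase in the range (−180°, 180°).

-49.0 dB, -45.6°

At ω = 10 rad/s:
pole (1 + j10·0.1) = 1 + j1 → |·| ≈ 1.4142, ∠ ≈ 45.00°
pole (1 + j10·0.001) = 1 + j0.01 → |·| ≈ 1, ∠ ≈ 0.57°
|H| = 0.005 · 1 / (1.4142 · 1) ≈ 0.0035356
Gain = 20 log₁₀(0.0035356) ≈ -49.03 dB
∠H = (0°) − (45.00° + 0.57°) = -45.57°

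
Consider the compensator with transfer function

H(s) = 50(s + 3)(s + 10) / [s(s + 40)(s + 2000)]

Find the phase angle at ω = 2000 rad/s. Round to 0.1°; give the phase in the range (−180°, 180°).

-44.2°

At s = jω = j2000:
zero (s+3): 3 + j2000 → |·| = √(3²+2000²) = √4000009 ≈ 2000, ∠ = arctan(2000/3) ≈ 89.91°
zero (s+10): 10 + j2000 → |·| = √(10²+2000²) = √4000100 ≈ 2000, ∠ = arctan(2000/10) ≈ 89.71°
pole (s+40): 40 + j2000 → |·| = √(40²+2000²) = √4001600 ≈ 2000.4, ∠ = arctan(2000/40) ≈ 88.85°
pole (s+2000): 2000 + j2000 → |·| = √(2000²+2000²) = √8000000 ≈ 2828.4, ∠ = arctan(2000/2000) ≈ 45.00°
pole at origin: |s| = 2000, ∠ = 90.00° (in denominator)
∠H = 179.62° − 223.85° = -44.23°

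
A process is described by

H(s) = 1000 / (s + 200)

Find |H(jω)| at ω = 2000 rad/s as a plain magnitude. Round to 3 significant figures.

0.498

Substitute s = j2000:
Numerator: 1000 = 1000 + j0
Denominator: (j2000) + 200 = 200 + j2000
|N| = √(1000² + 0²) ≈ 1000, ∠N ≈ 0.00°
|D| = √(200² + 2000²) ≈ 2010, ∠D ≈ 84.29°
|H| = 1000 / 2010 ≈ 0.49751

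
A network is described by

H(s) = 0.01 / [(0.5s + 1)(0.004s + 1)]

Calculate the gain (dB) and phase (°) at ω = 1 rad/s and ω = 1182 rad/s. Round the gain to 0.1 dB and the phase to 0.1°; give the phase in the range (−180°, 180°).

At ω = 1 rad/s:
pole (1 + j1·0.5) = 1 + j0.5 → |·| ≈ 1.118, ∠ ≈ 26.57°
pole (1 + j1·0.004) = 1 + j0.004 → |·| ≈ 1, ∠ ≈ 0.23°
|H| = 0.01 · 1 / (1.118 · 1) ≈ 0.0089445
Gain = 20 log₁₀(0.0089445) ≈ -40.97 dB
∠H = (0°) − (26.57° + 0.23°) = -26.80°

At ω = 1182 rad/s:
pole (1 + j1182·0.5) = 1 + j591 → |·| ≈ 591, ∠ ≈ 89.90°
pole (1 + j1182·0.004) = 1 + j4.728 → |·| ≈ 4.8326, ∠ ≈ 78.06°
|H| = 0.01 · 1 / (591 · 4.8326) ≈ 3.5013e-06
Gain = 20 log₁₀(3.5013e-06) ≈ -109.12 dB
∠H = (0°) − (89.90° + 78.06°) = -167.96°

ω = 1: -41.0 dB, -26.8°; ω = 1182: -109.1 dB, -168.0°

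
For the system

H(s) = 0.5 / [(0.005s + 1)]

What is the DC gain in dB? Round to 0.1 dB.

-6.0 dB

H(0) = 0.5 · 1 / 1 = 0.5
20 log₁₀(0.5) ≈ -6.02 dB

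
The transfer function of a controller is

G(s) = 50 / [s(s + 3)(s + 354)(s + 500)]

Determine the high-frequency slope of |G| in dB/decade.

Each pole contributes −20 dB/decade at high frequency; each zero contributes +20 dB/decade.
Net: 0 zero(s) − 4 pole(s) → -80 dB/decade.

-80 dB/decade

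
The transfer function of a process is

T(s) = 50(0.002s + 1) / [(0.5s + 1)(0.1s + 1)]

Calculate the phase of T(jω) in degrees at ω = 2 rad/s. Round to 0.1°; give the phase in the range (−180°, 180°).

At ω = 2 rad/s:
zero (1 + j2·0.002) = 1 + j0.004 → |·| ≈ 1, ∠ ≈ 0.23°
pole (1 + j2·0.5) = 1 + j1 → |·| ≈ 1.4142, ∠ ≈ 45.00°
pole (1 + j2·0.1) = 1 + j0.2 → |·| ≈ 1.0198, ∠ ≈ 11.31°
∠T = (0.23°) − (45.00° + 11.31°) = -56.08°

-56.1°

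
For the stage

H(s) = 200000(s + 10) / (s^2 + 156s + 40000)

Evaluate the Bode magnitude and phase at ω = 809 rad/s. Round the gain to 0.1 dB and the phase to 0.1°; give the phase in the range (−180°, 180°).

48.2 dB, -79.1°

At s = jω = j809:
zero (s+10): 10 + j809 → |·| = √(10²+809²) = √654581 ≈ 809.06, ∠ = arctan(809/10) ≈ 89.29°
quadratic: (j809)² + 156·j809 + 40000 = -614481 + j126204 → |·| ≈ 6.2731e+05, ∠ ≈ 168.39°
|H| = 200000 · 809.06 / 6.2731e+05 ≈ 257.95
Gain = 20 log₁₀(257.95) ≈ 48.23 dB
∠H = 89.29° − 168.39° = -79.10°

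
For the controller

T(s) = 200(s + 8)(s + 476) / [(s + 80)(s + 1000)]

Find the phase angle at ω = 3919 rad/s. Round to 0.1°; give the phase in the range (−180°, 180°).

At s = jω = j3919:
zero (s+8): 8 + j3919 → |·| = √(8²+3919²) = √15358625 ≈ 3919, ∠ = arctan(3919/8) ≈ 89.88°
zero (s+476): 476 + j3919 → |·| = √(476²+3919²) = √15585137 ≈ 3947.8, ∠ = arctan(3919/476) ≈ 83.07°
pole (s+80): 80 + j3919 → |·| = √(80²+3919²) = √15364961 ≈ 3919.8, ∠ = arctan(3919/80) ≈ 88.83°
pole (s+1000): 1000 + j3919 → |·| = √(1000²+3919²) = √16358561 ≈ 4044.6, ∠ = arctan(3919/1000) ≈ 75.69°
∠T = 172.95° − 164.52° = 8.43°

8.4°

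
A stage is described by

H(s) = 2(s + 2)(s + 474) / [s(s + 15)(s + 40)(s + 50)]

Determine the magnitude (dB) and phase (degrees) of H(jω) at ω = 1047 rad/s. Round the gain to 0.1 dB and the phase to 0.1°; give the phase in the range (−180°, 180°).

-114.0 dB, 161.3°

At s = jω = j1047:
zero (s+2): 2 + j1047 → |·| = √(2²+1047²) = √1096213 ≈ 1047, ∠ = arctan(1047/2) ≈ 89.89°
zero (s+474): 474 + j1047 → |·| = √(474²+1047²) = √1320885 ≈ 1149.3, ∠ = arctan(1047/474) ≈ 65.64°
pole (s+15): 15 + j1047 → |·| = √(15²+1047²) = √1096434 ≈ 1047.1, ∠ = arctan(1047/15) ≈ 89.18°
pole (s+40): 40 + j1047 → |·| = √(40²+1047²) = √1097809 ≈ 1047.8, ∠ = arctan(1047/40) ≈ 87.81°
pole (s+50): 50 + j1047 → |·| = √(50²+1047²) = √1098709 ≈ 1048.2, ∠ = arctan(1047/50) ≈ 87.27°
pole at origin: |s| = 1047, ∠ = 90.00° (in denominator)
|H| = 2 · 1.2033e+06 / 1.2041e+12 ≈ 1.9987e-06
Gain = 20 log₁₀(1.9987e-06) ≈ -113.99 dB
∠H = 155.53° − 354.26° = -198.73° ≡ 161.27° (principal value)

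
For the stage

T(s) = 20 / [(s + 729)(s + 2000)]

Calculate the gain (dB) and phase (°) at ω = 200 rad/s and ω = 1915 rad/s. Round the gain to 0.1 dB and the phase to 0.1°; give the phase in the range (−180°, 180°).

At s = jω = j200:
pole (s+729): 729 + j200 → |·| = √(729²+200²) = √571441 ≈ 755.94, ∠ = arctan(200/729) ≈ 15.34°
pole (s+2000): 2000 + j200 → |·| = √(2000²+200²) = √4040000 ≈ 2010, ∠ = arctan(200/2000) ≈ 5.71°
|T| = 20 / 1.5194e+06 ≈ 1.3163e-05
Gain = 20 log₁₀(1.3163e-05) ≈ -97.61 dB
∠T = 0.00° − 21.05° = -21.05°

At s = jω = j1915:
pole (s+729): 729 + j1915 → |·| = √(729²+1915²) = √4198666 ≈ 2049.1, ∠ = arctan(1915/729) ≈ 69.16°
pole (s+2000): 2000 + j1915 → |·| = √(2000²+1915²) = √7667225 ≈ 2769, ∠ = arctan(1915/2000) ≈ 43.76°
|T| = 20 / 5.674e+06 ≈ 3.5249e-06
Gain = 20 log₁₀(3.5249e-06) ≈ -109.06 dB
∠T = 0.00° − 112.92° = -112.92°

ω = 200: -97.6 dB, -21.1°; ω = 1915: -109.1 dB, -112.9°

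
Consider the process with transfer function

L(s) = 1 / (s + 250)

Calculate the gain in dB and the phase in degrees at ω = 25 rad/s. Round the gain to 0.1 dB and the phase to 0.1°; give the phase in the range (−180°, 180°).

-48.0 dB, -5.7°

At s = jω = j25:
pole (s+250): 250 + j25 → |·| = √(250²+25²) = √63125 ≈ 251.25, ∠ = arctan(25/250) ≈ 5.71°
|L| = 1 / 251.25 ≈ 0.0039801
Gain = 20 log₁₀(0.0039801) ≈ -48.00 dB
∠L = 0.00° − 5.71° = -5.71°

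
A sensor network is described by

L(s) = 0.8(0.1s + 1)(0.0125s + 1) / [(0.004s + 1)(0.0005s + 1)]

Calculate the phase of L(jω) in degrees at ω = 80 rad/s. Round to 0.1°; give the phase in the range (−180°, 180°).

At ω = 80 rad/s:
zero (1 + j80·0.1) = 1 + j8 → |·| ≈ 8.0623, ∠ ≈ 82.87°
zero (1 + j80·0.0125) = 1 + j1 → |·| ≈ 1.4142, ∠ ≈ 45.00°
pole (1 + j80·0.004) = 1 + j0.32 → |·| ≈ 1.05, ∠ ≈ 17.74°
pole (1 + j80·0.0005) = 1 + j0.04 → |·| ≈ 1.0008, ∠ ≈ 2.29°
∠L = (82.87° + 45.00°) − (17.74° + 2.29°) = 107.84°

107.8°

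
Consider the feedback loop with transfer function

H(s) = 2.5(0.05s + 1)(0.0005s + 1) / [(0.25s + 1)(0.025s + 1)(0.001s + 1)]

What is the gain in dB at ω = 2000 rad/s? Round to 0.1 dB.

-44.0 dB

At ω = 2000 rad/s:
zero (1 + j2000·0.05) = 1 + j100 → |·| ≈ 100, ∠ ≈ 89.43°
zero (1 + j2000·0.0005) = 1 + j1 → |·| ≈ 1.4142, ∠ ≈ 45.00°
pole (1 + j2000·0.25) = 1 + j500 → |·| ≈ 500, ∠ ≈ 89.89°
pole (1 + j2000·0.025) = 1 + j50 → |·| ≈ 50.01, ∠ ≈ 88.85°
pole (1 + j2000·0.001) = 1 + j2 → |·| ≈ 2.2361, ∠ ≈ 63.43°
|H| = 2.5 · 100 · 1.4142 / (500 · 50.01 · 2.2361) ≈ 0.0063231
Gain = 20 log₁₀(0.0063231) ≈ -43.98 dB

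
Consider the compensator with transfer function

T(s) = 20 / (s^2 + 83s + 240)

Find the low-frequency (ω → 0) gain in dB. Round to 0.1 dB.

T(0) = 20 / 240 ≈ 0.083333
20 log₁₀(0.083333) ≈ -21.58 dB

-21.6 dB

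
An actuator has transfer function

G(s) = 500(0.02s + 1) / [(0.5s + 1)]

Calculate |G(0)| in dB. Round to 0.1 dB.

54.0 dB

G(0) = 500 · 1 / 1 = 500
20 log₁₀(500) ≈ 53.98 dB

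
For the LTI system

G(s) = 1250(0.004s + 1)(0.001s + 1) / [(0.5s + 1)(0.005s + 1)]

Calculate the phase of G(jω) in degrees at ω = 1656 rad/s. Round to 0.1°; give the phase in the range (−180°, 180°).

At ω = 1656 rad/s:
zero (1 + j1656·0.004) = 1 + j6.624 → |·| ≈ 6.6991, ∠ ≈ 81.42°
zero (1 + j1656·0.001) = 1 + j1.656 → |·| ≈ 1.9345, ∠ ≈ 58.87°
pole (1 + j1656·0.5) = 1 + j828 → |·| ≈ 828, ∠ ≈ 89.93°
pole (1 + j1656·0.005) = 1 + j8.28 → |·| ≈ 8.3402, ∠ ≈ 83.11°
∠G = (81.42° + 58.87°) − (89.93° + 83.11°) = -32.75°

-32.8°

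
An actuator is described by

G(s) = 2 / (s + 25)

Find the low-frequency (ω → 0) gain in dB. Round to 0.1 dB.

-21.9 dB

G(0) = 2 / (25) = 0.08
20 log₁₀(0.08) ≈ -21.94 dB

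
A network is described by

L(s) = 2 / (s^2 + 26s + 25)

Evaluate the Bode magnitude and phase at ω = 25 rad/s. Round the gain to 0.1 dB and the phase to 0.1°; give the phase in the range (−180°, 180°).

Substitute s = j25:
Numerator: 2 = 2 + j0
Denominator: (j25)^2 + 26(j25) + 25 = -600 + j650
|N| = √(2² + 0²) ≈ 2, ∠N ≈ 0.00°
|D| = √(600² + 650²) ≈ 884.59, ∠D ≈ 132.71°
|L| = 2 / 884.59 ≈ 0.0022609
Gain = 20 log₁₀(0.0022609) ≈ -52.91 dB
∠L = 0.00° − 132.71° = -132.71°

-52.9 dB, -132.7°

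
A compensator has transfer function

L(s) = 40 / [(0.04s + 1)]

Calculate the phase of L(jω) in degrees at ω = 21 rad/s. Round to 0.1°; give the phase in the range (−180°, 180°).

-40.0°

At ω = 21 rad/s:
pole (1 + j21·0.04) = 1 + j0.84 → |·| ≈ 1.306, ∠ ≈ 40.03°
∠L = (0°) − (40.03°) = -40.03°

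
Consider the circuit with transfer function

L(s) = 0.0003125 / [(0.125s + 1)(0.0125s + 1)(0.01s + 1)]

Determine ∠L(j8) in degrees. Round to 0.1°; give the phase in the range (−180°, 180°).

-55.3°

At ω = 8 rad/s:
pole (1 + j8·0.125) = 1 + j1 → |·| ≈ 1.4142, ∠ ≈ 45.00°
pole (1 + j8·0.0125) = 1 + j0.1 → |·| ≈ 1.005, ∠ ≈ 5.71°
pole (1 + j8·0.01) = 1 + j0.08 → |·| ≈ 1.0032, ∠ ≈ 4.57°
∠L = (0°) − (45.00° + 5.71° + 4.57°) = -55.28°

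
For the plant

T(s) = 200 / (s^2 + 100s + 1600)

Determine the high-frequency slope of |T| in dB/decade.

Each pole contributes −20 dB/decade at high frequency; each zero contributes +20 dB/decade.
Net: 0 zero(s) − 2 pole(s) → -40 dB/decade.

-40 dB/decade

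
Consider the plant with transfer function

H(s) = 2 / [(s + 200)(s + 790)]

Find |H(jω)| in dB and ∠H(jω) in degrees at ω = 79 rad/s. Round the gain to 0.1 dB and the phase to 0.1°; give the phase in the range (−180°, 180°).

At s = jω = j79:
pole (s+200): 200 + j79 → |·| = √(200²+79²) = √46241 ≈ 215.04, ∠ = arctan(79/200) ≈ 21.55°
pole (s+790): 790 + j79 → |·| = √(790²+79²) = √630341 ≈ 793.94, ∠ = arctan(79/790) ≈ 5.71°
|H| = 2 / 1.7073e+05 ≈ 1.1714e-05
Gain = 20 log₁₀(1.1714e-05) ≈ -98.63 dB
∠H = 0.00° − 27.26° = -27.26°

-98.6 dB, -27.3°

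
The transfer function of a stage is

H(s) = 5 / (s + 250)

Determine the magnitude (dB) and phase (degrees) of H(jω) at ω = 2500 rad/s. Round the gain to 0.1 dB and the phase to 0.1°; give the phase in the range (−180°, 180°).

-54.0 dB, -84.3°

At s = jω = j2500:
pole (s+250): 250 + j2500 → |·| = √(250²+2500²) = √6312500 ≈ 2512.5, ∠ = arctan(2500/250) ≈ 84.29°
|H| = 5 / 2512.5 ≈ 0.00199
Gain = 20 log₁₀(0.00199) ≈ -54.02 dB
∠H = 0.00° − 84.29° = -84.29°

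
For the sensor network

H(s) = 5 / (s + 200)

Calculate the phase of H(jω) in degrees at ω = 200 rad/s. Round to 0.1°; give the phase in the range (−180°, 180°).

-45.0°

Substitute s = j200:
Numerator: 5 = 5 + j0
Denominator: (j200) + 200 = 200 + j200
|N| = √(5² + 0²) ≈ 5, ∠N ≈ 0.00°
|D| = √(200² + 200²) ≈ 282.84, ∠D ≈ 45.00°
∠H = 0.00° − 45.00° = -45.00°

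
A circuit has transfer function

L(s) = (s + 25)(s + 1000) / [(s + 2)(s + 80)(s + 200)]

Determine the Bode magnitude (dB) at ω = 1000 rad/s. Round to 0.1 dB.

At s = jω = j1000:
zero (s+25): 25 + j1000 → |·| = √(25²+1000²) = √1000625 ≈ 1000.3, ∠ = arctan(1000/25) ≈ 88.57°
zero (s+1000): 1000 + j1000 → |·| = √(1000²+1000²) = √2000000 ≈ 1414.2, ∠ = arctan(1000/1000) ≈ 45.00°
pole (s+2): 2 + j1000 → |·| = √(2²+1000²) = √1000004 ≈ 1000, ∠ = arctan(1000/2) ≈ 89.89°
pole (s+80): 80 + j1000 → |·| = √(80²+1000²) = √1006400 ≈ 1003.2, ∠ = arctan(1000/80) ≈ 85.43°
pole (s+200): 200 + j1000 → |·| = √(200²+1000²) = √1040000 ≈ 1019.8, ∠ = arctan(1000/200) ≈ 78.69°
|L| = 1 · 1.4146e+06 / 1.0231e+09 ≈ 0.0013827
Gain = 20 log₁₀(0.0013827) ≈ -57.19 dB

-57.2 dB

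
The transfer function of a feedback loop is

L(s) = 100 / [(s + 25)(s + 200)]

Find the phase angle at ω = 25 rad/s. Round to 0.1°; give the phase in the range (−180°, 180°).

At s = jω = j25:
pole (s+25): 25 + j25 → |·| = √(25²+25²) = √1250 ≈ 35.355, ∠ = arctan(25/25) ≈ 45.00°
pole (s+200): 200 + j25 → |·| = √(200²+25²) = √40625 ≈ 201.56, ∠ = arctan(25/200) ≈ 7.13°
∠L = 0.00° − 52.13° = -52.13°

-52.1°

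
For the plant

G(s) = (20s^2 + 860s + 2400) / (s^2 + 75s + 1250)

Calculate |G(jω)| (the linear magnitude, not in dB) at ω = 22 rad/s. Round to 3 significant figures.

11.1

Substitute s = j22:
Numerator: 20(j22)^2 + 860(j22) + 2400 = -7280 + j18920
Denominator: (j22)^2 + 75(j22) + 1250 = 766 + j1650
|N| = √(7280² + 18920²) ≈ 20272, ∠N ≈ 111.05°
|D| = √(766² + 1650²) ≈ 1819.1, ∠D ≈ 65.10°
|G| = 20272 / 1819.1 ≈ 11.144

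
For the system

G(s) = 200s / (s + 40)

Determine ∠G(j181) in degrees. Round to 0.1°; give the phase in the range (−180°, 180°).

At s = jω = j181:
zero at origin: s = j181 → |·| = 181, ∠ = 90.00°
pole (s+40): 40 + j181 → |·| = √(40²+181²) = √34361 ≈ 185.37, ∠ = arctan(181/40) ≈ 77.54°
∠G = 90.00° − 77.54° = 12.46°

12.5°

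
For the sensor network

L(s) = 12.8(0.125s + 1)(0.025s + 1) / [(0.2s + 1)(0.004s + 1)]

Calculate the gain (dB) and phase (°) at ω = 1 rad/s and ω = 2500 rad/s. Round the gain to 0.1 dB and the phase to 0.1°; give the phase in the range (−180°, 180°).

ω = 1: 22.0 dB, -3.0°; ω = 2500: 33.9 dB, 4.7°

At ω = 1 rad/s:
zero (1 + j1·0.125) = 1 + j0.125 → |·| ≈ 1.0078, ∠ ≈ 7.13°
zero (1 + j1·0.025) = 1 + j0.025 → |·| ≈ 1.0003, ∠ ≈ 1.43°
pole (1 + j1·0.2) = 1 + j0.2 → |·| ≈ 1.0198, ∠ ≈ 11.31°
pole (1 + j1·0.004) = 1 + j0.004 → |·| ≈ 1, ∠ ≈ 0.23°
|L| = 12.8 · 1.0078 · 1.0003 / (1.0198 · 1) ≈ 12.653
Gain = 20 log₁₀(12.653) ≈ 22.04 dB
∠L = (7.13° + 1.43°) − (11.31° + 0.23°) = -2.98°

At ω = 2500 rad/s:
zero (1 + j2500·0.125) = 1 + j312.5 → |·| ≈ 312.5, ∠ ≈ 89.82°
zero (1 + j2500·0.025) = 1 + j62.5 → |·| ≈ 62.508, ∠ ≈ 89.08°
pole (1 + j2500·0.2) = 1 + j500 → |·| ≈ 500, ∠ ≈ 89.89°
pole (1 + j2500·0.004) = 1 + j10 → |·| ≈ 10.05, ∠ ≈ 84.29°
|L| = 12.8 · 312.5 · 62.508 / (500 · 10.05) ≈ 49.758
Gain = 20 log₁₀(49.758) ≈ 33.94 dB
∠L = (89.82° + 89.08°) − (89.89° + 84.29°) = 4.72°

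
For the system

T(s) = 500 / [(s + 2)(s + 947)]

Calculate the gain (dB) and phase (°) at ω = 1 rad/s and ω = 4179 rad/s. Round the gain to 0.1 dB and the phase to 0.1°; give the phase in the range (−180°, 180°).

At s = jω = j1:
pole (s+2): 2 + j1 → |·| = √(2²+1²) = √5 ≈ 2.2361, ∠ = arctan(1/2) ≈ 26.57°
pole (s+947): 947 + j1 → |·| = √(947²+1²) = √896810 ≈ 947, ∠ = arctan(1/947) ≈ 0.06°
|T| = 500 / 2117.6 ≈ 0.23612
Gain = 20 log₁₀(0.23612) ≈ -12.54 dB
∠T = 0.00° − 26.63° = -26.63°

At s = jω = j4179:
pole (s+2): 2 + j4179 → |·| = √(2²+4179²) = √17464045 ≈ 4179, ∠ = arctan(4179/2) ≈ 89.97°
pole (s+947): 947 + j4179 → |·| = √(947²+4179²) = √18360850 ≈ 4285, ∠ = arctan(4179/947) ≈ 77.23°
|T| = 500 / 1.7907e+07 ≈ 2.7922e-05
Gain = 20 log₁₀(2.7922e-05) ≈ -91.08 dB
∠T = 0.00° − 167.20° = -167.20°

ω = 1: -12.5 dB, -26.6°; ω = 4179: -91.1 dB, -167.2°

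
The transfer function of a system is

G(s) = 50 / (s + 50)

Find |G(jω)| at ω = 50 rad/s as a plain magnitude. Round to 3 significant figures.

At s = jω = j50:
pole (s+50): 50 + j50 → |·| = √(50²+50²) = √5000 ≈ 70.711, ∠ = arctan(50/50) ≈ 45.00°
|G| = 50 / 70.711 ≈ 0.7071

0.707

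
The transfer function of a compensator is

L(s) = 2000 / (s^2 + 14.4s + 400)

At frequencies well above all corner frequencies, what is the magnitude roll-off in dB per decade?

-40 dB/decade

Each pole contributes −20 dB/decade at high frequency; each zero contributes +20 dB/decade.
Net: 0 zero(s) − 2 pole(s) → -40 dB/decade.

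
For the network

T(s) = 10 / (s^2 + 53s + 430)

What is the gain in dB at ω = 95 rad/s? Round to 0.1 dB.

-60.0 dB

Substitute s = j95:
Numerator: 10 = 10 + j0
Denominator: (j95)^2 + 53(j95) + 430 = -8595 + j5035
|N| = √(10² + 0²) ≈ 10, ∠N ≈ 0.00°
|D| = √(8595² + 5035²) ≈ 9961.2, ∠D ≈ 149.64°
|T| = 10 / 9961.2 ≈ 0.0010039
Gain = 20 log₁₀(0.0010039) ≈ -59.97 dB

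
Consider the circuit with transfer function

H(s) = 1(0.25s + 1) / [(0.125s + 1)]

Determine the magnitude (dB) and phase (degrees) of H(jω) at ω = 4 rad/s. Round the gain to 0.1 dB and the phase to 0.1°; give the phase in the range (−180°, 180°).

At ω = 4 rad/s:
zero (1 + j4·0.25) = 1 + j1 → |·| ≈ 1.4142, ∠ ≈ 45.00°
pole (1 + j4·0.125) = 1 + j0.5 → |·| ≈ 1.118, ∠ ≈ 26.57°
|H| = 1 · 1.4142 / (1.118) ≈ 1.2649
Gain = 20 log₁₀(1.2649) ≈ 2.04 dB
∠H = (45.00°) − (26.57°) = 18.43°

2.0 dB, 18.4°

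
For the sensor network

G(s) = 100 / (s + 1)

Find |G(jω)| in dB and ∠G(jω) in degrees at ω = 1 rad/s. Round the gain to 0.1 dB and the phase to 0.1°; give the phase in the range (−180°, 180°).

Substitute s = j1:
Numerator: 100 = 100 + j0
Denominator: (j1) + 1 = 1 + j1
|N| = √(100² + 0²) ≈ 100, ∠N ≈ 0.00°
|D| = √(1² + 1²) ≈ 1.4142, ∠D ≈ 45.00°
|G| = 100 / 1.4142 ≈ 70.711
Gain = 20 log₁₀(70.711) ≈ 36.99 dB
∠G = 0.00° − 45.00° = -45.00°

37.0 dB, -45.0°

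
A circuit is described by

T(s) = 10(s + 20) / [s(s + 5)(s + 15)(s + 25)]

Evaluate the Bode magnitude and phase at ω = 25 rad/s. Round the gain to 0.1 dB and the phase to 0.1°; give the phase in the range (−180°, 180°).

At s = jω = j25:
zero (s+20): 20 + j25 → |·| = √(20²+25²) = √1025 ≈ 32.016, ∠ = arctan(25/20) ≈ 51.34°
pole (s+5): 5 + j25 → |·| = √(5²+25²) = √650 ≈ 25.495, ∠ = arctan(25/5) ≈ 78.69°
pole (s+15): 15 + j25 → |·| = √(15²+25²) = √850 ≈ 29.155, ∠ = arctan(25/15) ≈ 59.04°
pole (s+25): 25 + j25 → |·| = √(25²+25²) = √1250 ≈ 35.355, ∠ = arctan(25/25) ≈ 45.00°
pole at origin: |s| = 25, ∠ = 90.00° (in denominator)
|T| = 10 · 32.016 / 6.5699e+05 ≈ 0.00048731
Gain = 20 log₁₀(0.00048731) ≈ -66.24 dB
∠T = 51.34° − 272.73° = -221.39° ≡ 138.61° (principal value)

-66.2 dB, 138.6°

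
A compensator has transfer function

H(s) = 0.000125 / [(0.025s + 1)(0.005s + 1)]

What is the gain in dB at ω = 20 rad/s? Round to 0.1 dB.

-79.1 dB

At ω = 20 rad/s:
pole (1 + j20·0.025) = 1 + j0.5 → |·| ≈ 1.118, ∠ ≈ 26.57°
pole (1 + j20·0.005) = 1 + j0.1 → |·| ≈ 1.005, ∠ ≈ 5.71°
|H| = 0.000125 · 1 / (1.118 · 1.005) ≈ 0.00011125
Gain = 20 log₁₀(0.00011125) ≈ -79.07 dB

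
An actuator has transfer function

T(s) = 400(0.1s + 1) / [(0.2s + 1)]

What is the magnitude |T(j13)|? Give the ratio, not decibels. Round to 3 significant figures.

At ω = 13 rad/s:
zero (1 + j13·0.1) = 1 + j1.3 → |·| ≈ 1.6401, ∠ ≈ 52.43°
pole (1 + j13·0.2) = 1 + j2.6 → |·| ≈ 2.7857, ∠ ≈ 68.96°
|T| = 400 · 1.6401 / (2.7857) ≈ 235.5

236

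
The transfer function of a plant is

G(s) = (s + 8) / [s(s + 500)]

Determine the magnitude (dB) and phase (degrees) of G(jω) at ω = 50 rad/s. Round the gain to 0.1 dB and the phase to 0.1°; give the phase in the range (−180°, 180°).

-53.9 dB, -14.8°

At s = jω = j50:
zero (s+8): 8 + j50 → |·| = √(8²+50²) = √2564 ≈ 50.636, ∠ = arctan(50/8) ≈ 80.91°
pole (s+500): 500 + j50 → |·| = √(500²+50²) = √252500 ≈ 502.49, ∠ = arctan(50/500) ≈ 5.71°
pole at origin: |s| = 50, ∠ = 90.00° (in denominator)
|G| = 1 · 50.636 / 25124 ≈ 0.0020154
Gain = 20 log₁₀(0.0020154) ≈ -53.91 dB
∠G = 80.91° − 95.71° = -14.80°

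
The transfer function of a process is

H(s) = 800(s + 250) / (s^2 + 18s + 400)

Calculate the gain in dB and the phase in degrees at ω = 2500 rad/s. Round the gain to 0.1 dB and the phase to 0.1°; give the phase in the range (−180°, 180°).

At s = jω = j2500:
zero (s+250): 250 + j2500 → |·| = √(250²+2500²) = √6312500 ≈ 2512.5, ∠ = arctan(2500/250) ≈ 84.29°
quadratic: (j2500)² + 18·j2500 + 400 = -6249600 + j45000 → |·| ≈ 6.2498e+06, ∠ ≈ 179.59°
|H| = 800 · 2512.5 / 6.2498e+06 ≈ 0.32161
Gain = 20 log₁₀(0.32161) ≈ -9.85 dB
∠H = 84.29° − 179.59° = -95.30°

-9.9 dB, -95.3°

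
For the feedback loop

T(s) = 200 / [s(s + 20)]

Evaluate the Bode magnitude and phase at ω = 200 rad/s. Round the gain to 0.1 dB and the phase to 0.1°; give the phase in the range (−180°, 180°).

-46.1 dB, -174.3°

At s = jω = j200:
pole (s+20): 20 + j200 → |·| = √(20²+200²) = √40400 ≈ 201, ∠ = arctan(200/20) ≈ 84.29°
pole at origin: |s| = 200, ∠ = 90.00° (in denominator)
|T| = 200 / 40200 ≈ 0.0049751
Gain = 20 log₁₀(0.0049751) ≈ -46.06 dB
∠T = 0.00° − 174.29° = -174.29°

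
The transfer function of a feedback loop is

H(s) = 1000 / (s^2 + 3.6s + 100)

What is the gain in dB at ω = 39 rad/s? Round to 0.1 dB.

At s = jω = j39:
quadratic: (j39)² + 3.6·j39 + 100 = -1421 + j140.4 → |·| ≈ 1427.9, ∠ ≈ 174.36°
|H| = 1000 / 1427.9 ≈ 0.70033
Gain = 20 log₁₀(0.70033) ≈ -3.09 dB

-3.1 dB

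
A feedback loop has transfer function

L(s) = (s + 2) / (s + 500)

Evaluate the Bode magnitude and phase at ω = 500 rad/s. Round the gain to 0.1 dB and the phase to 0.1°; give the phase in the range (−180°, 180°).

At s = jω = j500:
zero (s+2): 2 + j500 → |·| = √(2²+500²) = √250004 ≈ 500, ∠ = arctan(500/2) ≈ 89.77°
pole (s+500): 500 + j500 → |·| = √(500²+500²) = √500000 ≈ 707.11, ∠ = arctan(500/500) ≈ 45.00°
|L| = 1 · 500 / 707.11 ≈ 0.7071
Gain = 20 log₁₀(0.7071) ≈ -3.01 dB
∠L = 89.77° − 45.00° = 44.77°

-3.0 dB, 44.8°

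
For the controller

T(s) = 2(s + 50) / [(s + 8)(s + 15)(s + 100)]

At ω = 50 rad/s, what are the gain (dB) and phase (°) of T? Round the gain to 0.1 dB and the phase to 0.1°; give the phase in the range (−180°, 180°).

At s = jω = j50:
zero (s+50): 50 + j50 → |·| = √(50²+50²) = √5000 ≈ 70.711, ∠ = arctan(50/50) ≈ 45.00°
pole (s+8): 8 + j50 → |·| = √(8²+50²) = √2564 ≈ 50.636, ∠ = arctan(50/8) ≈ 80.91°
pole (s+15): 15 + j50 → |·| = √(15²+50²) = √2725 ≈ 52.202, ∠ = arctan(50/15) ≈ 73.30°
pole (s+100): 100 + j50 → |·| = √(100²+50²) = √12500 ≈ 111.8, ∠ = arctan(50/100) ≈ 26.57°
|T| = 2 · 70.711 / 2.9552e+05 ≈ 0.00047855
Gain = 20 log₁₀(0.00047855) ≈ -66.40 dB
∠T = 45.00° − 180.78° = -135.78°

-66.4 dB, -135.8°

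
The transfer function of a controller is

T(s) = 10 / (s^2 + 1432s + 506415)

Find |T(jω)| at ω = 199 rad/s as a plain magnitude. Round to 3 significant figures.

Substitute s = j199:
Numerator: 10 = 10 + j0
Denominator: (j199)^2 + 1432(j199) + 506415 = 466814 + j284968
|N| = √(10² + 0²) ≈ 10, ∠N ≈ 0.00°
|D| = √(466814² + 284968²) ≈ 5.4692e+05, ∠D ≈ 31.40°
|T| = 10 / 5.4692e+05 ≈ 1.8284e-05

1.83e-05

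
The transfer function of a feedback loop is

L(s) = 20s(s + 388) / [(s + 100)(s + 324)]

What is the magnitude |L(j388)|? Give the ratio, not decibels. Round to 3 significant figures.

21.0

At s = jω = j388:
zero (s+388): 388 + j388 → |·| = √(388²+388²) = √301088 ≈ 548.71, ∠ = arctan(388/388) ≈ 45.00°
zero at origin: s = j388 → |·| = 388, ∠ = 90.00°
pole (s+100): 100 + j388 → |·| = √(100²+388²) = √160544 ≈ 400.68, ∠ = arctan(388/100) ≈ 75.55°
pole (s+324): 324 + j388 → |·| = √(324²+388²) = √255520 ≈ 505.49, ∠ = arctan(388/324) ≈ 50.14°
|L| = 20 · 2.129e+05 / 2.0254e+05 ≈ 21.023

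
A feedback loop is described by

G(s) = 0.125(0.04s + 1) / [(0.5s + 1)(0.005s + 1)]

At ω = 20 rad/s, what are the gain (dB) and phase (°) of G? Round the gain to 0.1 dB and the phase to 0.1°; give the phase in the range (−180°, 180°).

At ω = 20 rad/s:
zero (1 + j20·0.04) = 1 + j0.8 → |·| ≈ 1.2806, ∠ ≈ 38.66°
pole (1 + j20·0.5) = 1 + j10 → |·| ≈ 10.05, ∠ ≈ 84.29°
pole (1 + j20·0.005) = 1 + j0.1 → |·| ≈ 1.005, ∠ ≈ 5.71°
|G| = 0.125 · 1.2806 / (10.05 · 1.005) ≈ 0.015849
Gain = 20 log₁₀(0.015849) ≈ -36.00 dB
∠G = (38.66°) − (84.29° + 5.71°) = -51.34°

-36.0 dB, -51.3°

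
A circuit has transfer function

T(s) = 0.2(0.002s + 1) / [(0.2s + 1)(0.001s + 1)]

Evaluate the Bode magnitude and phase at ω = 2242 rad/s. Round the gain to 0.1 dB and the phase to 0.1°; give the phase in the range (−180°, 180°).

-61.6 dB, -78.4°

At ω = 2242 rad/s:
zero (1 + j2242·0.002) = 1 + j4.484 → |·| ≈ 4.5942, ∠ ≈ 77.43°
pole (1 + j2242·0.2) = 1 + j448.4 → |·| ≈ 448.4, ∠ ≈ 89.87°
pole (1 + j2242·0.001) = 1 + j2.242 → |·| ≈ 2.4549, ∠ ≈ 65.96°
|T| = 0.2 · 4.5942 / (448.4 · 2.4549) ≈ 0.00083472
Gain = 20 log₁₀(0.00083472) ≈ -61.57 dB
∠T = (77.43°) − (89.87° + 65.96°) = -78.40°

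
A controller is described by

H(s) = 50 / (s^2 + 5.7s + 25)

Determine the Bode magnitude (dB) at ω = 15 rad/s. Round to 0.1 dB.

At s = jω = j15:
quadratic: (j15)² + 5.7·j15 + 25 = -200 + j85.5 → |·| ≈ 217.51, ∠ ≈ 156.85°
|H| = 50 / 217.51 ≈ 0.22987
Gain = 20 log₁₀(0.22987) ≈ -12.77 dB

-12.8 dB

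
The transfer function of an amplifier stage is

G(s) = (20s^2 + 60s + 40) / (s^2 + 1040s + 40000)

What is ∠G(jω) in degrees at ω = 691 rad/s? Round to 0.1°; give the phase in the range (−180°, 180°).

Substitute s = j691:
Numerator: 20(j691)^2 + 60(j691) + 40 = -9549580 + j41460
Denominator: (j691)^2 + 1040(j691) + 40000 = -437481 + j718640
|N| = √(9549580² + 41460²) ≈ 9.5497e+06, ∠N ≈ 179.75°
|D| = √(437481² + 718640²) ≈ 8.4133e+05, ∠D ≈ 121.33°
∠G = 179.75° − 121.33° = 58.42°

58.4°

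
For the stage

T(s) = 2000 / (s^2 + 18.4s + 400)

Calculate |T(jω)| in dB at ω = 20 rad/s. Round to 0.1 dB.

14.7 dB

At s = jω = j20:
quadratic: (j20)² + 18.4·j20 + 400 = 0 + j368 → |·| ≈ 368, ∠ ≈ 90.00°
|T| = 2000 / 368 ≈ 5.4348
Gain = 20 log₁₀(5.4348) ≈ 14.70 dB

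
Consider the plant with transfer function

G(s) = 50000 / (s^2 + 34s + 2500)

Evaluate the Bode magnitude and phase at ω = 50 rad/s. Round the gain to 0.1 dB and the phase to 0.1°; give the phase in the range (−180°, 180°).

At s = jω = j50:
quadratic: (j50)² + 34·j50 + 2500 = 0 + j1700 → |·| ≈ 1700, ∠ ≈ 90.00°
|G| = 50000 / 1700 ≈ 29.412
Gain = 20 log₁₀(29.412) ≈ 29.37 dB
∠G = 0.00° − 90.00° = -90.00°

29.4 dB, -90.0°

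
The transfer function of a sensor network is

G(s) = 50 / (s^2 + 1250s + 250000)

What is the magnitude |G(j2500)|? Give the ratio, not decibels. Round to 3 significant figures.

Substitute s = j2500:
Numerator: 50 = 50 + j0
Denominator: (j2500)^2 + 1250(j2500) + 250000 = -6000000 + j3125000
|N| = √(50² + 0²) ≈ 50, ∠N ≈ 0.00°
|D| = √(6000000² + 3125000²) ≈ 6.765e+06, ∠D ≈ 152.49°
|G| = 50 / 6.765e+06 ≈ 7.391e-06

7.39e-06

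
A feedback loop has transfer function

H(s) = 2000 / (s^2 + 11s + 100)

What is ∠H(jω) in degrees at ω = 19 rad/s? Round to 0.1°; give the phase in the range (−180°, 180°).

-141.3°

At s = jω = j19:
quadratic: (j19)² + 11·j19 + 100 = -261 + j209 → |·| ≈ 334.37, ∠ ≈ 141.31°
∠H = 0.00° − 141.31° = -141.31°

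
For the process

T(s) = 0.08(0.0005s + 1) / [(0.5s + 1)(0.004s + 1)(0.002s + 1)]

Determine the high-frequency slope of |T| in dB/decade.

-40 dB/decade

Each pole contributes −20 dB/decade at high frequency; each zero contributes +20 dB/decade.
Net: 1 zero(s) − 3 pole(s) → -40 dB/decade.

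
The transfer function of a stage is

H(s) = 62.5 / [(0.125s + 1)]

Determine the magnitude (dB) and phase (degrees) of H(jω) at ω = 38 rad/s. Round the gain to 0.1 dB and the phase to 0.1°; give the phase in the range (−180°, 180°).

22.2 dB, -78.1°

At ω = 38 rad/s:
pole (1 + j38·0.125) = 1 + j4.75 → |·| ≈ 4.8541, ∠ ≈ 78.11°
|H| = 62.5 · 1 / (4.8541) ≈ 12.876
Gain = 20 log₁₀(12.876) ≈ 22.20 dB
∠H = (0°) − (78.11°) = -78.11°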